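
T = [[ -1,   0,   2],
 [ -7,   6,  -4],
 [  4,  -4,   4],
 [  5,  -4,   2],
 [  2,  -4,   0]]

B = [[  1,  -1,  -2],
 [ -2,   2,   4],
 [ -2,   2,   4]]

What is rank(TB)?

First compute TB:
[[ -5,   5,  10],
 [-11,  11,  22],
 [  4,  -4,  -8],
 [  9,  -9, -18],
 [ 10, -10, -20]]
Now row reduce the product.
R2 ← R2 − (11/5)·R1: [0, 0, 0]
R3 ← R3 + (4/5)·R1: [0, 0, 0]
R4 ← R4 + (9/5)·R1: [0, 0, 0]
R5 ← R5 + (2)·R1: [0, 0, 0]
1 nonzero row, so rank(TB) = 1.

1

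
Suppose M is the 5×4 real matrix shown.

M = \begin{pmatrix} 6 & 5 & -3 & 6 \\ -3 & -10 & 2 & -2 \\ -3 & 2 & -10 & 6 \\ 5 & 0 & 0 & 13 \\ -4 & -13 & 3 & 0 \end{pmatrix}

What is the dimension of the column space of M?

Row reduce to echelon form.
R2 ← R2 + (1/2)·R1: [0, -15/2, 1/2, 1]
R3 ← R3 + (1/2)·R1: [0, 9/2, -23/2, 9]
R4 ← R4 − (5/6)·R1: [0, -25/6, 5/2, 8]
R5 ← R5 + (2/3)·R1: [0, -29/3, 1, 4]
R3 ← R3 + (3/5)·R2: [0, 0, -56/5, 48/5]
R4 ← R4 − (5/9)·R2: [0, 0, 20/9, 67/9]
R5 ← R5 − (58/45)·R2: [0, 0, 16/45, 122/45]
R4 ← R4 + (25/126)·R3: [0, 0, 0, 589/63]
R5 ← R5 + (2/63)·R3: [0, 0, 0, 190/63]
R5 ← R5 − (10/31)·R4: [0, 0, 0, 0]
Echelon form has 4 nonzero rows, so rank(M) = 4.
The column space has dimension equal to the rank: 4.

4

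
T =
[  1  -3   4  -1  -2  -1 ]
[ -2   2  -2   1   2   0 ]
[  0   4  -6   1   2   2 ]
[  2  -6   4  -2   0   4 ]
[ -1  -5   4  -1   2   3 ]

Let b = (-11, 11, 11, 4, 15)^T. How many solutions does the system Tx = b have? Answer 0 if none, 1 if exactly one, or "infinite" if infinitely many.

Row reduce the augmented matrix [T | b].
R2 ← R2 + (2)·R1: [0, -4, 6, -1, -2, -2, -11]
R4 ← R4 − (2)·R1: [0, 0, -4, 0, 4, 6, 26]
R5 ← R5 + R1: [0, -8, 8, -2, 0, 2, 4]
R3 ← R3 + R2: [0, 0, 0, 0, 0, 0, 0]
R5 ← R5 − (2)·R2: [0, 0, -4, 0, 4, 6, 26]
Swap R3 ↔ R4
R5 ← R5 − R3: [0, 0, 0, 0, 0, 0, 0]
The echelon form has 3 nonzero rows, and every pivot lies in the first 6 columns, so rank(T) = rank([T|b]) = 3.
The system is consistent.
rank = 3 < 6 unknowns, so there are infinitely many solutions.

infinite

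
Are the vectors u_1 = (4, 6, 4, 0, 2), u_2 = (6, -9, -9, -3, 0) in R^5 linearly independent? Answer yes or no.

Form the matrix with these vectors as rows and row reduce.
R2 ← R2 − (3/2)·R1: [0, -18, -15, -3, -3]
2 nonzero rows, so the 2 vectors span a space of dimension 2.
Since 2 = 2, the vectors are linearly independent.

yes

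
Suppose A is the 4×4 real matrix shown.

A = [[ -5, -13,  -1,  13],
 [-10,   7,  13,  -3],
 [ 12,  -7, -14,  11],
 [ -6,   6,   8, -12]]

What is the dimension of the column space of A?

Row reduce to echelon form.
R2 ← R2 − (2)·R1: [0, 33, 15, -29]
R3 ← R3 + (12/5)·R1: [0, -191/5, -82/5, 211/5]
R4 ← R4 − (6/5)·R1: [0, 108/5, 46/5, -138/5]
R3 ← R3 + (191/165)·R2: [0, 0, 53/55, 1424/165]
R4 ← R4 − (36/55)·R2: [0, 0, -34/55, -474/55]
R4 ← R4 + (34/53)·R3: [0, 0, 0, -490/159]
Echelon form has 4 nonzero rows, so rank(A) = 4.
The column space has dimension equal to the rank: 4.

4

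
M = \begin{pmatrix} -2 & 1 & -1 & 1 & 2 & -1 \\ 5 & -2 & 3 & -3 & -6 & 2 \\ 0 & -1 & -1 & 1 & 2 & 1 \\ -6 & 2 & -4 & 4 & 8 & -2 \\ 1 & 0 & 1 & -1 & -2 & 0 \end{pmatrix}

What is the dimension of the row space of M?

2

Row reduce to echelon form.
R2 ← R2 + (5/2)·R1: [0, 1/2, 1/2, -1/2, -1, -1/2]
R4 ← R4 − (3)·R1: [0, -1, -1, 1, 2, 1]
R5 ← R5 + (1/2)·R1: [0, 1/2, 1/2, -1/2, -1, -1/2]
R3 ← R3 + (2)·R2: [0, 0, 0, 0, 0, 0]
R4 ← R4 + (2)·R2: [0, 0, 0, 0, 0, 0]
R5 ← R5 − R2: [0, 0, 0, 0, 0, 0]
Echelon form has 2 nonzero rows, so rank(M) = 2.
The row space has dimension equal to the rank: 2.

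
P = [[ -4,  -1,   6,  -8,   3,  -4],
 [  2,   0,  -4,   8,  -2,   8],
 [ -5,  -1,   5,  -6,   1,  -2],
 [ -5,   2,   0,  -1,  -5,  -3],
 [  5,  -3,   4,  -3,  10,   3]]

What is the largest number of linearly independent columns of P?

4

Row reduce to echelon form.
R2 ← R2 + (1/2)·R1: [0, -1/2, -1, 4, -1/2, 6]
R3 ← R3 − (5/4)·R1: [0, 1/4, -5/2, 4, -11/4, 3]
R4 ← R4 − (5/4)·R1: [0, 13/4, -15/2, 9, -35/4, 2]
R5 ← R5 + (5/4)·R1: [0, -17/4, 23/2, -13, 55/4, -2]
R3 ← R3 + (1/2)·R2: [0, 0, -3, 6, -3, 6]
R4 ← R4 + (13/2)·R2: [0, 0, -14, 35, -12, 41]
R5 ← R5 − (17/2)·R2: [0, 0, 20, -47, 18, -53]
R4 ← R4 − (14/3)·R3: [0, 0, 0, 7, 2, 13]
R5 ← R5 + (20/3)·R3: [0, 0, 0, -7, -2, -13]
R5 ← R5 + R4: [0, 0, 0, 0, 0, 0]
Echelon form has 4 nonzero rows, so rank(P) = 4.
The rank gives the maximum number of linearly independent columns: 4.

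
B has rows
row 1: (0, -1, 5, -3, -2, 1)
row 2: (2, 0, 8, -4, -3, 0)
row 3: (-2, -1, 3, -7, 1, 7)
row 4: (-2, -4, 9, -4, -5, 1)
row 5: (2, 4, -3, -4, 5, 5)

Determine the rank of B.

Row reduce to echelon form.
Swap R1 ↔ R2
R3 ← R3 + R1: [0, -1, 11, -11, -2, 7]
R4 ← R4 + R1: [0, -4, 17, -8, -8, 1]
R5 ← R5 − R1: [0, 4, -11, 0, 8, 5]
R3 ← R3 − R2: [0, 0, 6, -8, 0, 6]
R4 ← R4 − (4)·R2: [0, 0, -3, 4, 0, -3]
R5 ← R5 + (4)·R2: [0, 0, 9, -12, 0, 9]
R4 ← R4 + (1/2)·R3: [0, 0, 0, 0, 0, 0]
R5 ← R5 − (3/2)·R3: [0, 0, 0, 0, 0, 0]
Echelon form has 3 nonzero rows, so rank(B) = 3.

3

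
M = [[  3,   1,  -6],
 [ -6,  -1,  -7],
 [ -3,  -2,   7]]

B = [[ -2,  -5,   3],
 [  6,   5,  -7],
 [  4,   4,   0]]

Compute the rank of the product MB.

3

First compute MB:
[[-24, -34,   2],
 [-22,  -3, -11],
 [ 22,  33,   5]]
Now row reduce the product.
R2 ← R2 − (11/12)·R1: [0, 169/6, -77/6]
R3 ← R3 + (11/12)·R1: [0, 11/6, 41/6]
R3 ← R3 − (11/169)·R2: [0, 0, 1296/169]
3 nonzero rows, so rank(MB) = 3.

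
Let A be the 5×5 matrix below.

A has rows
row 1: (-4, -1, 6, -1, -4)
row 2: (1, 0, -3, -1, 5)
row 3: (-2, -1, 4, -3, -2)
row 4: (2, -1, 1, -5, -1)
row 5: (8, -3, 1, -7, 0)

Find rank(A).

Row reduce to echelon form.
R2 ← R2 + (1/4)·R1: [0, -1/4, -3/2, -5/4, 4]
R3 ← R3 − (1/2)·R1: [0, -1/2, 1, -5/2, 0]
R4 ← R4 + (1/2)·R1: [0, -3/2, 4, -11/2, -3]
R5 ← R5 + (2)·R1: [0, -5, 13, -9, -8]
R3 ← R3 − (2)·R2: [0, 0, 4, 0, -8]
R4 ← R4 − (6)·R2: [0, 0, 13, 2, -27]
R5 ← R5 − (20)·R2: [0, 0, 43, 16, -88]
R4 ← R4 − (13/4)·R3: [0, 0, 0, 2, -1]
R5 ← R5 − (43/4)·R3: [0, 0, 0, 16, -2]
R5 ← R5 − (8)·R4: [0, 0, 0, 0, 6]
Echelon form has 5 nonzero rows, so rank(A) = 5.

5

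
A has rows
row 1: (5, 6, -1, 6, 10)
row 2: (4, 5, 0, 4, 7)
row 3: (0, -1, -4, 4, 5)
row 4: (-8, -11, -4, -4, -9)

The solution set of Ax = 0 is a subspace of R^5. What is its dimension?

3

Row reduce to echelon form.
R2 ← R2 − (4/5)·R1: [0, 1/5, 4/5, -4/5, -1]
R4 ← R4 + (8/5)·R1: [0, -7/5, -28/5, 28/5, 7]
R3 ← R3 + (5)·R2: [0, 0, 0, 0, 0]
R4 ← R4 + (7)·R2: [0, 0, 0, 0, 0]
2 nonzero rows, so rank(A) = 2.
A has 5 columns; by rank–nullity, nullity = 5 − 2 = 3.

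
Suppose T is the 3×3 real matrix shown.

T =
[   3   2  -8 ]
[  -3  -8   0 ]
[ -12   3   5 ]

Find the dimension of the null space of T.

Row reduce to echelon form.
R2 ← R2 + R1: [0, -6, -8]
R3 ← R3 + (4)·R1: [0, 11, -27]
R3 ← R3 + (11/6)·R2: [0, 0, -125/3]
3 nonzero rows, so rank(T) = 3.
T has 3 columns; by rank–nullity, nullity = 3 − 3 = 0.

0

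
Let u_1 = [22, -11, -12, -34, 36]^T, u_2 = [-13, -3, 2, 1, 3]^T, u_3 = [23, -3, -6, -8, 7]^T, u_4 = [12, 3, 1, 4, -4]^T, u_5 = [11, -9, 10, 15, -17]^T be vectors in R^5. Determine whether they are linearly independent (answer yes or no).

yes

Form the matrix with these vectors as rows and row reduce.
R2 ← R2 + (13/22)·R1: [0, -19/2, -56/11, -210/11, 267/11]
R3 ← R3 − (23/22)·R1: [0, 17/2, 72/11, 303/11, -337/11]
R4 ← R4 − (6/11)·R1: [0, 9, 83/11, 248/11, -260/11]
R5 ← R5 − (1/2)·R1: [0, -7/2, 16, 32, -35]
R3 ← R3 + (17/19)·R2: [0, 0, 416/209, 2187/209, -1864/209]
R4 ← R4 + (18/19)·R2: [0, 0, 569/209, 932/209, -134/209]
R5 ← R5 − (7/19)·R2: [0, 0, 3736/209, 8158/209, -9184/209]
R4 ← R4 − (569/416)·R3: [0, 0, 0, -4099/416, 601/52]
R5 ← R5 − (467/52)·R3: [0, 0, 0, -2857/52, 470/13]
R5 ← R5 − (22856/4099)·R4: [0, 0, 0, 0, -115968/4099]
5 nonzero rows, so the 5 vectors span a space of dimension 5.
Since 5 = 5, the vectors are linearly independent.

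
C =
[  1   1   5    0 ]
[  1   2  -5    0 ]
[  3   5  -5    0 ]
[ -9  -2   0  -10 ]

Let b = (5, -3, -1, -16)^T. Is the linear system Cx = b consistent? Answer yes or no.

Row reduce the augmented matrix [C | b].
R2 ← R2 − R1: [0, 1, -10, 0, -8]
R3 ← R3 − (3)·R1: [0, 2, -20, 0, -16]
R4 ← R4 + (9)·R1: [0, 7, 45, -10, 29]
R3 ← R3 − (2)·R2: [0, 0, 0, 0, 0]
R4 ← R4 − (7)·R2: [0, 0, 115, -10, 85]
Swap R3 ↔ R4
The echelon form has 3 nonzero rows, and every pivot lies in the first 4 columns, so rank(C) = rank([C|b]) = 3.
The system is consistent.

yes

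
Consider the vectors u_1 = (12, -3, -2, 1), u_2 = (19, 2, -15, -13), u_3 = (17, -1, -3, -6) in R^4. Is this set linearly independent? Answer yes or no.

Form the matrix with these vectors as rows and row reduce.
R2 ← R2 − (19/12)·R1: [0, 27/4, -71/6, -175/12]
R3 ← R3 − (17/12)·R1: [0, 13/4, -1/6, -89/12]
R3 ← R3 − (13/27)·R2: [0, 0, 448/81, -32/81]
3 nonzero rows, so the 3 vectors span a space of dimension 3.
Since 3 = 3, the vectors are linearly independent.

yes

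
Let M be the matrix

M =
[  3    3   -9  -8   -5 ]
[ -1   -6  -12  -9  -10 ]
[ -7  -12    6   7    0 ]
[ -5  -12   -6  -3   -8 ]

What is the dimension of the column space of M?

Row reduce to echelon form.
R2 ← R2 + (1/3)·R1: [0, -5, -15, -35/3, -35/3]
R3 ← R3 + (7/3)·R1: [0, -5, -15, -35/3, -35/3]
R4 ← R4 + (5/3)·R1: [0, -7, -21, -49/3, -49/3]
R3 ← R3 − R2: [0, 0, 0, 0, 0]
R4 ← R4 − (7/5)·R2: [0, 0, 0, 0, 0]
Echelon form has 2 nonzero rows, so rank(M) = 2.
The column space has dimension equal to the rank: 2.

2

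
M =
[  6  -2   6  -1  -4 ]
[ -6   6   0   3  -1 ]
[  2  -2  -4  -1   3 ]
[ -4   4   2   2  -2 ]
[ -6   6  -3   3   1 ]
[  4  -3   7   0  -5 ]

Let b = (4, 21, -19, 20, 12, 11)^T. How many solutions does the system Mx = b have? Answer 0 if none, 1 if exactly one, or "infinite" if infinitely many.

Row reduce the augmented matrix [M | b].
R2 ← R2 + R1: [0, 4, 6, 2, -5, 25]
R3 ← R3 − (1/3)·R1: [0, -4/3, -6, -2/3, 13/3, -61/3]
R4 ← R4 + (2/3)·R1: [0, 8/3, 6, 4/3, -14/3, 68/3]
R5 ← R5 + R1: [0, 4, 3, 2, -3, 16]
R6 ← R6 − (2/3)·R1: [0, -5/3, 3, 2/3, -7/3, 25/3]
R3 ← R3 + (1/3)·R2: [0, 0, -4, 0, 8/3, -12]
R4 ← R4 − (2/3)·R2: [0, 0, 2, 0, -4/3, 6]
R5 ← R5 − R2: [0, 0, -3, 0, 2, -9]
R6 ← R6 + (5/12)·R2: [0, 0, 11/2, 3/2, -53/12, 75/4]
R4 ← R4 + (1/2)·R3: [0, 0, 0, 0, 0, 0]
R5 ← R5 − (3/4)·R3: [0, 0, 0, 0, 0, 0]
R6 ← R6 + (11/8)·R3: [0, 0, 0, 3/2, -3/4, 9/4]
Swap R4 ↔ R6
The echelon form has 4 nonzero rows, and every pivot lies in the first 5 columns, so rank(M) = rank([M|b]) = 4.
The system is consistent.
rank = 4 < 5 unknowns, so there are infinitely many solutions.

infinite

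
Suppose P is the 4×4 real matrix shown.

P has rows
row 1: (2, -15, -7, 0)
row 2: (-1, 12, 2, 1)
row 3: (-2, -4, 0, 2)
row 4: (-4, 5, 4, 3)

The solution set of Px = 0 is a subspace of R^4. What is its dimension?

Row reduce to echelon form.
R2 ← R2 + (1/2)·R1: [0, 9/2, -3/2, 1]
R3 ← R3 + R1: [0, -19, -7, 2]
R4 ← R4 + (2)·R1: [0, -25, -10, 3]
R3 ← R3 + (38/9)·R2: [0, 0, -40/3, 56/9]
R4 ← R4 + (50/9)·R2: [0, 0, -55/3, 77/9]
R4 ← R4 − (11/8)·R3: [0, 0, 0, 0]
3 nonzero rows, so rank(P) = 3.
P has 4 columns; by rank–nullity, nullity = 4 − 3 = 1.

1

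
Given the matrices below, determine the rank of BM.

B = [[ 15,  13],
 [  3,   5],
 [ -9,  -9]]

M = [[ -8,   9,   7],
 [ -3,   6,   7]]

2

First compute BM:
[[-159, 213, 196],
 [-39,  57,  56],
 [ 99, -135, -126]]
Now row reduce the product.
R2 ← R2 − (13/53)·R1: [0, 252/53, 420/53]
R3 ← R3 + (33/53)·R1: [0, -126/53, -210/53]
R3 ← R3 + (1/2)·R2: [0, 0, 0]
2 nonzero rows, so rank(BM) = 2.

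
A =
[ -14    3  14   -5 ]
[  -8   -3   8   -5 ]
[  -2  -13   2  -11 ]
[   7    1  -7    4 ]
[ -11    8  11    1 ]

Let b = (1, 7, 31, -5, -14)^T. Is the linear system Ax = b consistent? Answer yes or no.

yes

Row reduce the augmented matrix [A | b].
R2 ← R2 − (4/7)·R1: [0, -33/7, 0, -15/7, 45/7]
R3 ← R3 − (1/7)·R1: [0, -94/7, 0, -72/7, 216/7]
R4 ← R4 + (1/2)·R1: [0, 5/2, 0, 3/2, -9/2]
R5 ← R5 − (11/14)·R1: [0, 79/14, 0, 69/14, -207/14]
R3 ← R3 − (94/33)·R2: [0, 0, 0, -46/11, 138/11]
R4 ← R4 + (35/66)·R2: [0, 0, 0, 4/11, -12/11]
R5 ← R5 + (79/66)·R2: [0, 0, 0, 26/11, -78/11]
R4 ← R4 + (2/23)·R3: [0, 0, 0, 0, 0]
R5 ← R5 + (13/23)·R3: [0, 0, 0, 0, 0]
The echelon form has 3 nonzero rows, and every pivot lies in the first 4 columns, so rank(A) = rank([A|b]) = 3.
The system is consistent.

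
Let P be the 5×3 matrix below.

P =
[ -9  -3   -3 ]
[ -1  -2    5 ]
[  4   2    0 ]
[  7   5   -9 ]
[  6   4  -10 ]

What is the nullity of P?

Row reduce to echelon form.
R2 ← R2 − (1/9)·R1: [0, -5/3, 16/3]
R3 ← R3 + (4/9)·R1: [0, 2/3, -4/3]
R4 ← R4 + (7/9)·R1: [0, 8/3, -34/3]
R5 ← R5 + (2/3)·R1: [0, 2, -12]
R3 ← R3 + (2/5)·R2: [0, 0, 4/5]
R4 ← R4 + (8/5)·R2: [0, 0, -14/5]
R5 ← R5 + (6/5)·R2: [0, 0, -28/5]
R4 ← R4 + (7/2)·R3: [0, 0, 0]
R5 ← R5 + (7)·R3: [0, 0, 0]
3 nonzero rows, so rank(P) = 3.
P has 3 columns; by rank–nullity, nullity = 3 − 3 = 0.

0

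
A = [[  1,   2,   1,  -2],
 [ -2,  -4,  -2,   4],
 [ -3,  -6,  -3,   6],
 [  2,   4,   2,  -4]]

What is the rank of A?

Row reduce to echelon form.
R2 ← R2 + (2)·R1: [0, 0, 0, 0]
R3 ← R3 + (3)·R1: [0, 0, 0, 0]
R4 ← R4 − (2)·R1: [0, 0, 0, 0]
Echelon form has 1 nonzero row, so rank(A) = 1.

1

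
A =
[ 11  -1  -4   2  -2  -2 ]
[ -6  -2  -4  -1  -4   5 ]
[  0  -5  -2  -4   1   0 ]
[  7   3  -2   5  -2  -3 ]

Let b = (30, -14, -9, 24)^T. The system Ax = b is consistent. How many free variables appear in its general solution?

2

Row reduce the augmented matrix [A | b].
R2 ← R2 + (6/11)·R1: [0, -28/11, -68/11, 1/11, -56/11, 43/11, 26/11]
R4 ← R4 − (7/11)·R1: [0, 40/11, 6/11, 41/11, -8/11, -19/11, 54/11]
R3 ← R3 − (55/28)·R2: [0, 0, 71/7, -117/28, 11, -215/28, -191/14]
R4 ← R4 + (10/7)·R2: [0, 0, -58/7, 27/7, -8, 27/7, 58/7]
R4 ← R4 + (58/71)·R3: [0, 0, 0, 63/142, 70/71, -343/142, -203/71]
The echelon form has 4 nonzero rows, and every pivot lies in the first 6 columns, so rank(A) = rank([A|b]) = 4.
The system is consistent.
Free variables = (unknowns) − (rank) = 6 − 4 = 2.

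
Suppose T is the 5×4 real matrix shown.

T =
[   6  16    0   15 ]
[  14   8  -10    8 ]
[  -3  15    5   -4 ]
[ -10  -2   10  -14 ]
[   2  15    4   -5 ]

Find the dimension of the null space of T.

Row reduce to echelon form.
R2 ← R2 − (7/3)·R1: [0, -88/3, -10, -27]
R3 ← R3 + (1/2)·R1: [0, 23, 5, 7/2]
R4 ← R4 + (5/3)·R1: [0, 74/3, 10, 11]
R5 ← R5 − (1/3)·R1: [0, 29/3, 4, -10]
R3 ← R3 + (69/88)·R2: [0, 0, -125/44, -1555/88]
R4 ← R4 + (37/44)·R2: [0, 0, 35/22, -515/44]
R5 ← R5 + (29/88)·R2: [0, 0, 31/44, -1663/88]
R4 ← R4 + (14/25)·R3: [0, 0, 0, -108/5]
R5 ← R5 + (31/125)·R3: [0, 0, 0, -582/25]
R5 ← R5 − (97/90)·R4: [0, 0, 0, 0]
4 nonzero rows, so rank(T) = 4.
T has 4 columns; by rank–nullity, nullity = 4 − 4 = 0.

0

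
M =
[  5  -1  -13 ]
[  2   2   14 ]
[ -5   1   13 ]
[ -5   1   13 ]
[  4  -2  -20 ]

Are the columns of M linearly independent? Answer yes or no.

Row reduce M to echelon form.
R2 ← R2 − (2/5)·R1: [0, 12/5, 96/5]
R3 ← R3 + R1: [0, 0, 0]
R4 ← R4 + R1: [0, 0, 0]
R5 ← R5 − (4/5)·R1: [0, -6/5, -48/5]
R5 ← R5 + (1/2)·R2: [0, 0, 0]
2 pivots among 3 columns.
Only 2 < 3 pivot columns, so the columns are linearly dependent.

no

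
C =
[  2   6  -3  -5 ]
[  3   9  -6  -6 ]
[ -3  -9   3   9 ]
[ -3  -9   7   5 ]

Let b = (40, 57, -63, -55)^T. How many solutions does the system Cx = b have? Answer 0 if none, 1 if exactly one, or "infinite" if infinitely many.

infinite

Row reduce the augmented matrix [C | b].
R2 ← R2 − (3/2)·R1: [0, 0, -3/2, 3/2, -3]
R3 ← R3 + (3/2)·R1: [0, 0, -3/2, 3/2, -3]
R4 ← R4 + (3/2)·R1: [0, 0, 5/2, -5/2, 5]
R3 ← R3 − R2: [0, 0, 0, 0, 0]
R4 ← R4 + (5/3)·R2: [0, 0, 0, 0, 0]
The echelon form has 2 nonzero rows, and every pivot lies in the first 4 columns, so rank(C) = rank([C|b]) = 2.
The system is consistent.
rank = 2 < 4 unknowns, so there are infinitely many solutions.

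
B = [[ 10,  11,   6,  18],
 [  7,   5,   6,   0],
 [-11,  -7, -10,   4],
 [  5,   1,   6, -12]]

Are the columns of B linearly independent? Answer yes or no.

Row reduce B to echelon form.
R2 ← R2 − (7/10)·R1: [0, -27/10, 9/5, -63/5]
R3 ← R3 + (11/10)·R1: [0, 51/10, -17/5, 119/5]
R4 ← R4 − (1/2)·R1: [0, -9/2, 3, -21]
R3 ← R3 + (17/9)·R2: [0, 0, 0, 0]
R4 ← R4 − (5/3)·R2: [0, 0, 0, 0]
2 pivots among 4 columns.
Only 2 < 4 pivot columns, so the columns are linearly dependent.

no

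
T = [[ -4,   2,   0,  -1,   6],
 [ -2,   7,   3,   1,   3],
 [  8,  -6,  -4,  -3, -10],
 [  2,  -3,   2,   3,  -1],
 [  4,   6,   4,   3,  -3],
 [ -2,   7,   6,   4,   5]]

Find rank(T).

5

Row reduce to echelon form.
R2 ← R2 − (1/2)·R1: [0, 6, 3, 3/2, 0]
R3 ← R3 + (2)·R1: [0, -2, -4, -5, 2]
R4 ← R4 + (1/2)·R1: [0, -2, 2, 5/2, 2]
R5 ← R5 + R1: [0, 8, 4, 2, 3]
R6 ← R6 − (1/2)·R1: [0, 6, 6, 9/2, 2]
R3 ← R3 + (1/3)·R2: [0, 0, -3, -9/2, 2]
R4 ← R4 + (1/3)·R2: [0, 0, 3, 3, 2]
R5 ← R5 − (4/3)·R2: [0, 0, 0, 0, 3]
R6 ← R6 − R2: [0, 0, 3, 3, 2]
R4 ← R4 + R3: [0, 0, 0, -3/2, 4]
R6 ← R6 + R3: [0, 0, 0, -3/2, 4]
R6 ← R6 − R4: [0, 0, 0, 0, 0]
Echelon form has 5 nonzero rows, so rank(T) = 5.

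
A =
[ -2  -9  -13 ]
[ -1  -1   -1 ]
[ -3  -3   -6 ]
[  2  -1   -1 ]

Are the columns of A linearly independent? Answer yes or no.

Row reduce A to echelon form.
R2 ← R2 − (1/2)·R1: [0, 7/2, 11/2]
R3 ← R3 − (3/2)·R1: [0, 21/2, 27/2]
R4 ← R4 + R1: [0, -10, -14]
R3 ← R3 − (3)·R2: [0, 0, -3]
R4 ← R4 + (20/7)·R2: [0, 0, 12/7]
R4 ← R4 + (4/7)·R3: [0, 0, 0]
3 pivots among 3 columns.
Every column is a pivot column, so the columns are linearly independent.

yes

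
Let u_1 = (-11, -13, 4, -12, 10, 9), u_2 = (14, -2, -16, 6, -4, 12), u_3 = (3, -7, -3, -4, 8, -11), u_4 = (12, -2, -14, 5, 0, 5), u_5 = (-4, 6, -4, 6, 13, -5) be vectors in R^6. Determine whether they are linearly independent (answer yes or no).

Form the matrix with these vectors as rows and row reduce.
R2 ← R2 + (14/11)·R1: [0, -204/11, -120/11, -102/11, 96/11, 258/11]
R3 ← R3 + (3/11)·R1: [0, -116/11, -21/11, -80/11, 118/11, -94/11]
R4 ← R4 + (12/11)·R1: [0, -178/11, -106/11, -89/11, 120/11, 163/11]
R5 ← R5 − (4/11)·R1: [0, 118/11, -60/11, 114/11, 103/11, -91/11]
R3 ← R3 − (29/51)·R2: [0, 0, 73/17, -2, 98/17, -372/17]
R4 ← R4 − (89/102)·R2: [0, 0, -2/17, 0, 56/17, -96/17]
R5 ← R5 + (59/102)·R2: [0, 0, -200/17, 5, 245/17, 90/17]
R4 ← R4 + (2/73)·R3: [0, 0, 0, -4/73, 252/73, -456/73]
R5 ← R5 + (200/73)·R3: [0, 0, 0, -35/73, 2205/73, -3990/73]
R5 ← R5 − (35/4)·R4: [0, 0, 0, 0, 0, 0]
4 nonzero rows, so the 5 vectors span a space of dimension 4.
Since 4 < 5, the vectors are linearly dependent.

no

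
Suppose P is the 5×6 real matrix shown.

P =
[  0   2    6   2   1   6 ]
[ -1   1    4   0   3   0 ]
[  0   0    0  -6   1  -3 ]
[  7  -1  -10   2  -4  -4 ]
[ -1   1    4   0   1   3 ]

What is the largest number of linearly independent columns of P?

Row reduce to echelon form.
Swap R1 ↔ R2
R4 ← R4 + (7)·R1: [0, 6, 18, 2, 17, -4]
R5 ← R5 − R1: [0, 0, 0, 0, -2, 3]
R4 ← R4 − (3)·R2: [0, 0, 0, -4, 14, -22]
R4 ← R4 − (2/3)·R3: [0, 0, 0, 0, 40/3, -20]
R5 ← R5 + (3/20)·R4: [0, 0, 0, 0, 0, 0]
Echelon form has 4 nonzero rows, so rank(P) = 4.
The rank gives the maximum number of linearly independent columns: 4.

4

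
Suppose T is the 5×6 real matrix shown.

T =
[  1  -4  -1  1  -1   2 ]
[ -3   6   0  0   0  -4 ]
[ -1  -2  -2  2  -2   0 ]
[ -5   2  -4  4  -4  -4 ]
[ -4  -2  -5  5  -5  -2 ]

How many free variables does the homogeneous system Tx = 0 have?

Row reduce to echelon form.
R2 ← R2 + (3)·R1: [0, -6, -3, 3, -3, 2]
R3 ← R3 + R1: [0, -6, -3, 3, -3, 2]
R4 ← R4 + (5)·R1: [0, -18, -9, 9, -9, 6]
R5 ← R5 + (4)·R1: [0, -18, -9, 9, -9, 6]
R3 ← R3 − R2: [0, 0, 0, 0, 0, 0]
R4 ← R4 − (3)·R2: [0, 0, 0, 0, 0, 0]
R5 ← R5 − (3)·R2: [0, 0, 0, 0, 0, 0]
2 nonzero rows, so rank(T) = 2.
T has 6 columns; by rank–nullity, nullity = 6 − 2 = 4.

4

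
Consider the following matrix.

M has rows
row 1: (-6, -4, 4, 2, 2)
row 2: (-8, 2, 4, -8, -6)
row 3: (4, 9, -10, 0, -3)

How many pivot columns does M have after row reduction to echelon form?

3

Row reduce to echelon form.
R2 ← R2 − (4/3)·R1: [0, 22/3, -4/3, -32/3, -26/3]
R3 ← R3 + (2/3)·R1: [0, 19/3, -22/3, 4/3, -5/3]
R3 ← R3 − (19/22)·R2: [0, 0, -68/11, 116/11, 64/11]
Echelon form has 3 nonzero rows, so rank(M) = 3.
Each nonzero row contributes one pivot column: 3 pivot columns.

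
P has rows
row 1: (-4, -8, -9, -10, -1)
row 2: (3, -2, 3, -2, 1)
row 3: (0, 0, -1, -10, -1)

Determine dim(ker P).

2

Row reduce to echelon form.
R2 ← R2 + (3/4)·R1: [0, -8, -15/4, -19/2, 1/4]
3 nonzero rows, so rank(P) = 3.
P has 5 columns; by rank–nullity, nullity = 5 − 3 = 2.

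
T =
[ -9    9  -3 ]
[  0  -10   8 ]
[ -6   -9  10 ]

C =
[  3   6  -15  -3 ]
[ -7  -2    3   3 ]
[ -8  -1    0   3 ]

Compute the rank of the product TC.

First compute TC:
[[-66, -69, 162,  45],
 [  6,  12, -30,  -6],
 [-35, -28,  63,  21]]
Now row reduce the product.
R2 ← R2 + (1/11)·R1: [0, 63/11, -168/11, -21/11]
R3 ← R3 − (35/66)·R1: [0, 189/22, -252/11, -63/22]
R3 ← R3 − (3/2)·R2: [0, 0, 0, 0]
2 nonzero rows, so rank(TC) = 2.

2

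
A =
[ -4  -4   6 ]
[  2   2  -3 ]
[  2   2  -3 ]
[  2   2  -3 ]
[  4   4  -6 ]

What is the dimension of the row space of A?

Row reduce to echelon form.
R2 ← R2 + (1/2)·R1: [0, 0, 0]
R3 ← R3 + (1/2)·R1: [0, 0, 0]
R4 ← R4 + (1/2)·R1: [0, 0, 0]
R5 ← R5 + R1: [0, 0, 0]
Echelon form has 1 nonzero row, so rank(A) = 1.
The row space has dimension equal to the rank: 1.

1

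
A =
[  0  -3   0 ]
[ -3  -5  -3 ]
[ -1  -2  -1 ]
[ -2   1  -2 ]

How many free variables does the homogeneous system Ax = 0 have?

Row reduce to echelon form.
Swap R1 ↔ R2
R3 ← R3 − (1/3)·R1: [0, -1/3, 0]
R4 ← R4 − (2/3)·R1: [0, 13/3, 0]
R3 ← R3 − (1/9)·R2: [0, 0, 0]
R4 ← R4 + (13/9)·R2: [0, 0, 0]
2 nonzero rows, so rank(A) = 2.
A has 3 columns; by rank–nullity, nullity = 3 − 2 = 1.

1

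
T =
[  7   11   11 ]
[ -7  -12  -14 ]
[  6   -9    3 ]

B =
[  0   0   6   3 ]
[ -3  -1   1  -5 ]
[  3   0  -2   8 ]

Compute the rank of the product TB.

3

First compute TB:
[[  0, -11,  31,  54],
 [ -6,  12, -26, -73],
 [ 36,   9,  21,  87]]
Now row reduce the product.
Swap R1 ↔ R2
R3 ← R3 + (6)·R1: [0, 81, -135, -351]
R3 ← R3 + (81/11)·R2: [0, 0, 1026/11, 513/11]
3 nonzero rows, so rank(TB) = 3.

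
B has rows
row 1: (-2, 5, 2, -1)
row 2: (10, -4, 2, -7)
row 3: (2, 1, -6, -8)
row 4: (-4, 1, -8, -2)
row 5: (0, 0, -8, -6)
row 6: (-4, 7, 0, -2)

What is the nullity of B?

1

Row reduce to echelon form.
R2 ← R2 + (5)·R1: [0, 21, 12, -12]
R3 ← R3 + R1: [0, 6, -4, -9]
R4 ← R4 − (2)·R1: [0, -9, -12, 0]
R6 ← R6 − (2)·R1: [0, -3, -4, 0]
R3 ← R3 − (2/7)·R2: [0, 0, -52/7, -39/7]
R4 ← R4 + (3/7)·R2: [0, 0, -48/7, -36/7]
R6 ← R6 + (1/7)·R2: [0, 0, -16/7, -12/7]
R4 ← R4 − (12/13)·R3: [0, 0, 0, 0]
R5 ← R5 − (14/13)·R3: [0, 0, 0, 0]
R6 ← R6 − (4/13)·R3: [0, 0, 0, 0]
3 nonzero rows, so rank(B) = 3.
B has 4 columns; by rank–nullity, nullity = 4 − 3 = 1.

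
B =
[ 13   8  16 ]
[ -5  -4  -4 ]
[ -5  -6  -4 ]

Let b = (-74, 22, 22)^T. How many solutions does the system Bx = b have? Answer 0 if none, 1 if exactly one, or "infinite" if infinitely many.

Row reduce the augmented matrix [B | b].
R2 ← R2 + (5/13)·R1: [0, -12/13, 28/13, -84/13]
R3 ← R3 + (5/13)·R1: [0, -38/13, 28/13, -84/13]
R3 ← R3 − (19/6)·R2: [0, 0, -14/3, 14]
The echelon form has 3 nonzero rows, and every pivot lies in the first 3 columns, so rank(B) = rank([B|b]) = 3.
The system is consistent.
rank = 3 = number of unknowns, so the solution is unique.

1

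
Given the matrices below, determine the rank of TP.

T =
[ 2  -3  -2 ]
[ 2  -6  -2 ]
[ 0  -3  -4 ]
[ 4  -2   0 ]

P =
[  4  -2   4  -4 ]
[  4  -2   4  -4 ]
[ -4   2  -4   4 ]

First compute TP:
[[  4,  -2,   4,  -4],
 [ -8,   4,  -8,   8],
 [  4,  -2,   4,  -4],
 [  8,  -4,   8,  -8]]
Now row reduce the product.
R2 ← R2 + (2)·R1: [0, 0, 0, 0]
R3 ← R3 − R1: [0, 0, 0, 0]
R4 ← R4 − (2)·R1: [0, 0, 0, 0]
1 nonzero row, so rank(TP) = 1.

1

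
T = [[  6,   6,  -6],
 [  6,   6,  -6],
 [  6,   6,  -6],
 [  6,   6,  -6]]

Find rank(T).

Row reduce to echelon form.
R2 ← R2 − R1: [0, 0, 0]
R3 ← R3 − R1: [0, 0, 0]
R4 ← R4 − R1: [0, 0, 0]
Echelon form has 1 nonzero row, so rank(T) = 1.

1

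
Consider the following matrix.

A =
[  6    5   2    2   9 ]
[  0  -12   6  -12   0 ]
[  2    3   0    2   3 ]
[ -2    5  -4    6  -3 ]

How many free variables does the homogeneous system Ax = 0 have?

Row reduce to echelon form.
R3 ← R3 − (1/3)·R1: [0, 4/3, -2/3, 4/3, 0]
R4 ← R4 + (1/3)·R1: [0, 20/3, -10/3, 20/3, 0]
R3 ← R3 + (1/9)·R2: [0, 0, 0, 0, 0]
R4 ← R4 + (5/9)·R2: [0, 0, 0, 0, 0]
2 nonzero rows, so rank(A) = 2.
A has 5 columns; by rank–nullity, nullity = 5 − 2 = 3.

3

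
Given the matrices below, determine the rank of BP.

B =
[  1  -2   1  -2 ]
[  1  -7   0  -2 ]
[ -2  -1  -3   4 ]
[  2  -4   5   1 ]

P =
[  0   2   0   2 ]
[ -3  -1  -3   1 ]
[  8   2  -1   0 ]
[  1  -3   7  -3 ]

3

First compute BP:
[[ 12,  12,  -9,   6],
 [ 19,  15,   7,   1],
 [-17, -21,  34, -17],
 [ 53,  15,  14,  -3]]
Now row reduce the product.
R2 ← R2 − (19/12)·R1: [0, -4, 85/4, -17/2]
R3 ← R3 + (17/12)·R1: [0, -4, 85/4, -17/2]
R4 ← R4 − (53/12)·R1: [0, -38, 215/4, -59/2]
R3 ← R3 − R2: [0, 0, 0, 0]
R4 ← R4 − (19/2)·R2: [0, 0, -1185/8, 205/4]
Swap R3 ↔ R4
3 nonzero rows, so rank(BP) = 3.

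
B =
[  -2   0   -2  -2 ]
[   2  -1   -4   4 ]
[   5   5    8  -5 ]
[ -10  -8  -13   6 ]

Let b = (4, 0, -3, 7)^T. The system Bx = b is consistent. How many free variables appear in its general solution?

1

Row reduce the augmented matrix [B | b].
R2 ← R2 + R1: [0, -1, -6, 2, 4]
R3 ← R3 + (5/2)·R1: [0, 5, 3, -10, 7]
R4 ← R4 − (5)·R1: [0, -8, -3, 16, -13]
R3 ← R3 + (5)·R2: [0, 0, -27, 0, 27]
R4 ← R4 − (8)·R2: [0, 0, 45, 0, -45]
R4 ← R4 + (5/3)·R3: [0, 0, 0, 0, 0]
The echelon form has 3 nonzero rows, and every pivot lies in the first 4 columns, so rank(B) = rank([B|b]) = 3.
The system is consistent.
Free variables = (unknowns) − (rank) = 4 − 3 = 1.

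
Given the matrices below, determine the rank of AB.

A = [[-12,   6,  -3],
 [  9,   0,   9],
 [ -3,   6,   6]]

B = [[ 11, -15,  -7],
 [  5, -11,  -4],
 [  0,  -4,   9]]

First compute AB:
[[-102, 126,  33],
 [ 99, -171,  18],
 [ -3, -45,  51]]
Now row reduce the product.
R2 ← R2 + (33/34)·R1: [0, -828/17, 1701/34]
R3 ← R3 − (1/34)·R1: [0, -828/17, 1701/34]
R3 ← R3 − R2: [0, 0, 0]
2 nonzero rows, so rank(AB) = 2.

2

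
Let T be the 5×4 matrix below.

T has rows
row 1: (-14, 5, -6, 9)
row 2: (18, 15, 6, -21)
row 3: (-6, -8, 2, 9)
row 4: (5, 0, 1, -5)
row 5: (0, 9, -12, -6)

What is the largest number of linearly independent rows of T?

Row reduce to echelon form.
R2 ← R2 + (9/7)·R1: [0, 150/7, -12/7, -66/7]
R3 ← R3 − (3/7)·R1: [0, -71/7, 32/7, 36/7]
R4 ← R4 + (5/14)·R1: [0, 25/14, -8/7, -25/14]
R3 ← R3 + (71/150)·R2: [0, 0, 94/25, 17/25]
R4 ← R4 − (1/12)·R2: [0, 0, -1, -1]
R5 ← R5 − (21/50)·R2: [0, 0, -282/25, -51/25]
R4 ← R4 + (25/94)·R3: [0, 0, 0, -77/94]
R5 ← R5 + (3)·R3: [0, 0, 0, 0]
Echelon form has 4 nonzero rows, so rank(T) = 4.
The rank gives the maximum number of linearly independent rows: 4.

4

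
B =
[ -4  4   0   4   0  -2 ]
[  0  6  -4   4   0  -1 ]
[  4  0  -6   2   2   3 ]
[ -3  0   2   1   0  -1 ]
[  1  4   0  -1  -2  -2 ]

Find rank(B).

Row reduce to echelon form.
R3 ← R3 + R1: [0, 4, -6, 6, 2, 1]
R4 ← R4 − (3/4)·R1: [0, -3, 2, -2, 0, 1/2]
R5 ← R5 + (1/4)·R1: [0, 5, 0, 0, -2, -5/2]
R3 ← R3 − (2/3)·R2: [0, 0, -10/3, 10/3, 2, 5/3]
R4 ← R4 + (1/2)·R2: [0, 0, 0, 0, 0, 0]
R5 ← R5 − (5/6)·R2: [0, 0, 10/3, -10/3, -2, -5/3]
R5 ← R5 + R3: [0, 0, 0, 0, 0, 0]
Echelon form has 3 nonzero rows, so rank(B) = 3.

3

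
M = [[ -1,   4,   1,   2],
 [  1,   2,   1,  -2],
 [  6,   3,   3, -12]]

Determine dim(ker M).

2

Row reduce to echelon form.
R2 ← R2 + R1: [0, 6, 2, 0]
R3 ← R3 + (6)·R1: [0, 27, 9, 0]
R3 ← R3 − (9/2)·R2: [0, 0, 0, 0]
2 nonzero rows, so rank(M) = 2.
M has 4 columns; by rank–nullity, nullity = 4 − 2 = 2.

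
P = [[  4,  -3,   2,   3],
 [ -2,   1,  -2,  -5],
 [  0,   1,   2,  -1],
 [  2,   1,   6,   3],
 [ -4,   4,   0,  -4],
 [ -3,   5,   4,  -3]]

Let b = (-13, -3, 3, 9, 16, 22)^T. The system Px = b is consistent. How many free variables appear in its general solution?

Row reduce the augmented matrix [P | b].
R2 ← R2 + (1/2)·R1: [0, -1/2, -1, -7/2, -19/2]
R4 ← R4 − (1/2)·R1: [0, 5/2, 5, 3/2, 31/2]
R5 ← R5 + R1: [0, 1, 2, -1, 3]
R6 ← R6 + (3/4)·R1: [0, 11/4, 11/2, -3/4, 49/4]
R3 ← R3 + (2)·R2: [0, 0, 0, -8, -16]
R4 ← R4 + (5)·R2: [0, 0, 0, -16, -32]
R5 ← R5 + (2)·R2: [0, 0, 0, -8, -16]
R6 ← R6 + (11/2)·R2: [0, 0, 0, -20, -40]
R4 ← R4 − (2)·R3: [0, 0, 0, 0, 0]
R5 ← R5 − R3: [0, 0, 0, 0, 0]
R6 ← R6 − (5/2)·R3: [0, 0, 0, 0, 0]
The echelon form has 3 nonzero rows, and every pivot lies in the first 4 columns, so rank(P) = rank([P|b]) = 3.
The system is consistent.
Free variables = (unknowns) − (rank) = 4 − 3 = 1.

1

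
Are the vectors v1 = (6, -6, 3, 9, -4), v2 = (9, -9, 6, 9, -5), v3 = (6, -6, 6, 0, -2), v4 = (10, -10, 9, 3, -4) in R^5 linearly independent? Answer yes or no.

Form the matrix with these vectors as rows and row reduce.
R2 ← R2 − (3/2)·R1: [0, 0, 3/2, -9/2, 1]
R3 ← R3 − R1: [0, 0, 3, -9, 2]
R4 ← R4 − (5/3)·R1: [0, 0, 4, -12, 8/3]
R3 ← R3 − (2)·R2: [0, 0, 0, 0, 0]
R4 ← R4 − (8/3)·R2: [0, 0, 0, 0, 0]
2 nonzero rows, so the 4 vectors span a space of dimension 2.
Since 2 < 4, the vectors are linearly dependent.

no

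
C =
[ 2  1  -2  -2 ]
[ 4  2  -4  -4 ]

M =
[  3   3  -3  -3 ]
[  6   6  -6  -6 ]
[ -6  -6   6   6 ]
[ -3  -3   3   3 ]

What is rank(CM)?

1

First compute CM:
[[ 30,  30, -30, -30],
 [ 60,  60, -60, -60]]
Now row reduce the product.
R2 ← R2 − (2)·R1: [0, 0, 0, 0]
1 nonzero row, so rank(CM) = 1.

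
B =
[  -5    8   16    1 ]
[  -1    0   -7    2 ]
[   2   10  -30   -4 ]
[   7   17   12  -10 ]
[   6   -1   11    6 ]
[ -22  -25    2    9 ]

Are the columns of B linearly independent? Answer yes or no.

yes

Row reduce B to echelon form.
R2 ← R2 − (1/5)·R1: [0, -8/5, -51/5, 9/5]
R3 ← R3 + (2/5)·R1: [0, 66/5, -118/5, -18/5]
R4 ← R4 + (7/5)·R1: [0, 141/5, 172/5, -43/5]
R5 ← R5 + (6/5)·R1: [0, 43/5, 151/5, 36/5]
R6 ← R6 − (22/5)·R1: [0, -301/5, -342/5, 23/5]
R3 ← R3 + (33/4)·R2: [0, 0, -431/4, 45/4]
R4 ← R4 + (141/8)·R2: [0, 0, -1163/8, 185/8]
R5 ← R5 + (43/8)·R2: [0, 0, -197/8, 135/8]
R6 ← R6 − (301/8)·R2: [0, 0, 2523/8, -505/8]
R4 ← R4 − (1163/862)·R3: [0, 0, 0, 3425/431]
R5 ← R5 − (197/862)·R3: [0, 0, 0, 6165/431]
R6 ← R6 + (2523/862)·R3: [0, 0, 0, -13015/431]
R5 ← R5 − (9/5)·R4: [0, 0, 0, 0]
R6 ← R6 + (19/5)·R4: [0, 0, 0, 0]
4 pivots among 4 columns.
Every column is a pivot column, so the columns are linearly independent.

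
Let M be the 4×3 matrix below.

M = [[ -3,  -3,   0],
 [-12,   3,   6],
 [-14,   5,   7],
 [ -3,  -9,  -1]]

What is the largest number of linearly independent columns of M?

3

Row reduce to echelon form.
R2 ← R2 − (4)·R1: [0, 15, 6]
R3 ← R3 − (14/3)·R1: [0, 19, 7]
R4 ← R4 − R1: [0, -6, -1]
R3 ← R3 − (19/15)·R2: [0, 0, -3/5]
R4 ← R4 + (2/5)·R2: [0, 0, 7/5]
R4 ← R4 + (7/3)·R3: [0, 0, 0]
Echelon form has 3 nonzero rows, so rank(M) = 3.
The rank gives the maximum number of linearly independent columns: 3.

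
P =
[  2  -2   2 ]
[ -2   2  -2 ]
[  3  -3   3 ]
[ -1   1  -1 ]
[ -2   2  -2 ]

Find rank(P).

Row reduce to echelon form.
R2 ← R2 + R1: [0, 0, 0]
R3 ← R3 − (3/2)·R1: [0, 0, 0]
R4 ← R4 + (1/2)·R1: [0, 0, 0]
R5 ← R5 + R1: [0, 0, 0]
Echelon form has 1 nonzero row, so rank(P) = 1.

1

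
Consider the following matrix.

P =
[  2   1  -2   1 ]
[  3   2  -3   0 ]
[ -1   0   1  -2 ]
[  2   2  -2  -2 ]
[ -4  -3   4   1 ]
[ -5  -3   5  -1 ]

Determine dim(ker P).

2

Row reduce to echelon form.
R2 ← R2 − (3/2)·R1: [0, 1/2, 0, -3/2]
R3 ← R3 + (1/2)·R1: [0, 1/2, 0, -3/2]
R4 ← R4 − R1: [0, 1, 0, -3]
R5 ← R5 + (2)·R1: [0, -1, 0, 3]
R6 ← R6 + (5/2)·R1: [0, -1/2, 0, 3/2]
R3 ← R3 − R2: [0, 0, 0, 0]
R4 ← R4 − (2)·R2: [0, 0, 0, 0]
R5 ← R5 + (2)·R2: [0, 0, 0, 0]
R6 ← R6 + R2: [0, 0, 0, 0]
2 nonzero rows, so rank(P) = 2.
P has 4 columns; by rank–nullity, nullity = 4 − 2 = 2.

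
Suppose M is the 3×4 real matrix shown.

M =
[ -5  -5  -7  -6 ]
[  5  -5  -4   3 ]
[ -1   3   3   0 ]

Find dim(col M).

Row reduce to echelon form.
R2 ← R2 + R1: [0, -10, -11, -3]
R3 ← R3 − (1/5)·R1: [0, 4, 22/5, 6/5]
R3 ← R3 + (2/5)·R2: [0, 0, 0, 0]
Echelon form has 2 nonzero rows, so rank(M) = 2.
The column space has dimension equal to the rank: 2.

2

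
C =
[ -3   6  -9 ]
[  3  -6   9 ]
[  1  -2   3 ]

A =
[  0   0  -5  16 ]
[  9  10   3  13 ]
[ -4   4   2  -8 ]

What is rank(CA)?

First compute CA:
[[ 90,  24,  15, 102],
 [-90, -24, -15, -102],
 [-30,  -8,  -5, -34]]
Now row reduce the product.
R2 ← R2 + R1: [0, 0, 0, 0]
R3 ← R3 + (1/3)·R1: [0, 0, 0, 0]
1 nonzero row, so rank(CA) = 1.

1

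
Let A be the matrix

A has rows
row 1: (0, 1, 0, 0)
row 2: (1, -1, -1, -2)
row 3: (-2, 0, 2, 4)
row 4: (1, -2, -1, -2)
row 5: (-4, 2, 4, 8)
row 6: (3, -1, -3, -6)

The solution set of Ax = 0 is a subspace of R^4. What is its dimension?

Row reduce to echelon form.
Swap R1 ↔ R2
R3 ← R3 + (2)·R1: [0, -2, 0, 0]
R4 ← R4 − R1: [0, -1, 0, 0]
R5 ← R5 + (4)·R1: [0, -2, 0, 0]
R6 ← R6 − (3)·R1: [0, 2, 0, 0]
R3 ← R3 + (2)·R2: [0, 0, 0, 0]
R4 ← R4 + R2: [0, 0, 0, 0]
R5 ← R5 + (2)·R2: [0, 0, 0, 0]
R6 ← R6 − (2)·R2: [0, 0, 0, 0]
2 nonzero rows, so rank(A) = 2.
A has 4 columns; by rank–nullity, nullity = 4 − 2 = 2.

2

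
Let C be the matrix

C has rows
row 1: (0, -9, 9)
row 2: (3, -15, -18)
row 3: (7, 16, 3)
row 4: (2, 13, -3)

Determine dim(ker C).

Row reduce to echelon form.
Swap R1 ↔ R2
R3 ← R3 − (7/3)·R1: [0, 51, 45]
R4 ← R4 − (2/3)·R1: [0, 23, 9]
R3 ← R3 + (17/3)·R2: [0, 0, 96]
R4 ← R4 + (23/9)·R2: [0, 0, 32]
R4 ← R4 − (1/3)·R3: [0, 0, 0]
3 nonzero rows, so rank(C) = 3.
C has 3 columns; by rank–nullity, nullity = 3 − 3 = 0.

0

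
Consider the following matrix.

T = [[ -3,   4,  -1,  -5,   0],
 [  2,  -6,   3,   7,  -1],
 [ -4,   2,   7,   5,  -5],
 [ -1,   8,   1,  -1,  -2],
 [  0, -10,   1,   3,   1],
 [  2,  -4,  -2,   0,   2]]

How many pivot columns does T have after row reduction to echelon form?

Row reduce to echelon form.
R2 ← R2 + (2/3)·R1: [0, -10/3, 7/3, 11/3, -1]
R3 ← R3 − (4/3)·R1: [0, -10/3, 25/3, 35/3, -5]
R4 ← R4 − (1/3)·R1: [0, 20/3, 4/3, 2/3, -2]
R6 ← R6 + (2/3)·R1: [0, -4/3, -8/3, -10/3, 2]
R3 ← R3 − R2: [0, 0, 6, 8, -4]
R4 ← R4 + (2)·R2: [0, 0, 6, 8, -4]
R5 ← R5 − (3)·R2: [0, 0, -6, -8, 4]
R6 ← R6 − (2/5)·R2: [0, 0, -18/5, -24/5, 12/5]
R4 ← R4 − R3: [0, 0, 0, 0, 0]
R5 ← R5 + R3: [0, 0, 0, 0, 0]
R6 ← R6 + (3/5)·R3: [0, 0, 0, 0, 0]
Echelon form has 3 nonzero rows, so rank(T) = 3.
Each nonzero row contributes one pivot column: 3 pivot columns.

3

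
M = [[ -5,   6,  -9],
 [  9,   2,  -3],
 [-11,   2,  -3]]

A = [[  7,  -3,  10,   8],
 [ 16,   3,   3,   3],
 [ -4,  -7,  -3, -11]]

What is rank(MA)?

First compute MA:
[[ 97,  96,  -5,  77],
 [107,   0, 105, 111],
 [-33,  60, -95, -49]]
Now row reduce the product.
R2 ← R2 − (107/97)·R1: [0, -10272/97, 10720/97, 2528/97]
R3 ← R3 + (33/97)·R1: [0, 8988/97, -9380/97, -2212/97]
R3 ← R3 + (7/8)·R2: [0, 0, 0, 0]
2 nonzero rows, so rank(MA) = 2.

2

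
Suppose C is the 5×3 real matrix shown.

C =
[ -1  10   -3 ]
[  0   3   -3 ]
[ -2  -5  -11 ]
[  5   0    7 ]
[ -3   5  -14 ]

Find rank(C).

Row reduce to echelon form.
R3 ← R3 − (2)·R1: [0, -25, -5]
R4 ← R4 + (5)·R1: [0, 50, -8]
R5 ← R5 − (3)·R1: [0, -25, -5]
R3 ← R3 + (25/3)·R2: [0, 0, -30]
R4 ← R4 − (50/3)·R2: [0, 0, 42]
R5 ← R5 + (25/3)·R2: [0, 0, -30]
R4 ← R4 + (7/5)·R3: [0, 0, 0]
R5 ← R5 − R3: [0, 0, 0]
Echelon form has 3 nonzero rows, so rank(C) = 3.

3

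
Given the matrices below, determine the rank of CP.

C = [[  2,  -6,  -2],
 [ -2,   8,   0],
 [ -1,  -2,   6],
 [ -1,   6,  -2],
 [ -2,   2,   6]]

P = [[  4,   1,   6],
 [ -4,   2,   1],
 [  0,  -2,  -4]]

2

First compute CP:
[[ 32,  -6,  14],
 [-40,  14,  -4],
 [  4, -17, -32],
 [-28,  15,   8],
 [-16, -10, -34]]
Now row reduce the product.
R2 ← R2 + (5/4)·R1: [0, 13/2, 27/2]
R3 ← R3 − (1/8)·R1: [0, -65/4, -135/4]
R4 ← R4 + (7/8)·R1: [0, 39/4, 81/4]
R5 ← R5 + (1/2)·R1: [0, -13, -27]
R3 ← R3 + (5/2)·R2: [0, 0, 0]
R4 ← R4 − (3/2)·R2: [0, 0, 0]
R5 ← R5 + (2)·R2: [0, 0, 0]
2 nonzero rows, so rank(CP) = 2.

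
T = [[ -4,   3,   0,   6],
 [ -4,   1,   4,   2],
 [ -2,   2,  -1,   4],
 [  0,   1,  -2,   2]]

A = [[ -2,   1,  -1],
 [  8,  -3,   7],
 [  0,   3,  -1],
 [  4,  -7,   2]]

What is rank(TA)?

First compute TA:
[[ 56, -55,  37],
 [ 24,  -9,  11],
 [ 36, -39,  25],
 [ 16, -23,  13]]
Now row reduce the product.
R2 ← R2 − (3/7)·R1: [0, 102/7, -34/7]
R3 ← R3 − (9/14)·R1: [0, -51/14, 17/14]
R4 ← R4 − (2/7)·R1: [0, -51/7, 17/7]
R3 ← R3 + (1/4)·R2: [0, 0, 0]
R4 ← R4 + (1/2)·R2: [0, 0, 0]
2 nonzero rows, so rank(TA) = 2.

2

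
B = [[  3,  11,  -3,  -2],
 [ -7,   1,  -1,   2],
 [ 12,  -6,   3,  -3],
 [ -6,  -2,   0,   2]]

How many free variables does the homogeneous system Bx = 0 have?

Row reduce to echelon form.
R2 ← R2 + (7/3)·R1: [0, 80/3, -8, -8/3]
R3 ← R3 − (4)·R1: [0, -50, 15, 5]
R4 ← R4 + (2)·R1: [0, 20, -6, -2]
R3 ← R3 + (15/8)·R2: [0, 0, 0, 0]
R4 ← R4 − (3/4)·R2: [0, 0, 0, 0]
2 nonzero rows, so rank(B) = 2.
B has 4 columns; by rank–nullity, nullity = 4 − 2 = 2.

2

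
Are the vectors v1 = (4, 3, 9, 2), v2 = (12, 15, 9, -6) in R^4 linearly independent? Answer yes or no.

yes

Form the matrix with these vectors as rows and row reduce.
R2 ← R2 − (3)·R1: [0, 6, -18, -12]
2 nonzero rows, so the 2 vectors span a space of dimension 2.
Since 2 = 2, the vectors are linearly independent.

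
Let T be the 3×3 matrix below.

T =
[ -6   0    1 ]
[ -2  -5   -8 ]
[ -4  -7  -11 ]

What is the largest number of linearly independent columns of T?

2

Row reduce to echelon form.
R2 ← R2 − (1/3)·R1: [0, -5, -25/3]
R3 ← R3 − (2/3)·R1: [0, -7, -35/3]
R3 ← R3 − (7/5)·R2: [0, 0, 0]
Echelon form has 2 nonzero rows, so rank(T) = 2.
The rank gives the maximum number of linearly independent columns: 2.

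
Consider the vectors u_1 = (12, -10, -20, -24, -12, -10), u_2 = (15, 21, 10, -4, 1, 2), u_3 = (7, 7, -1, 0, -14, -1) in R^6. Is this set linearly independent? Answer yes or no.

Form the matrix with these vectors as rows and row reduce.
R2 ← R2 − (5/4)·R1: [0, 67/2, 35, 26, 16, 29/2]
R3 ← R3 − (7/12)·R1: [0, 77/6, 32/3, 14, -7, 29/6]
R3 ← R3 − (77/201)·R2: [0, 0, -551/201, 812/201, -2639/201, -145/201]
3 nonzero rows, so the 3 vectors span a space of dimension 3.
Since 3 = 3, the vectors are linearly independent.

yes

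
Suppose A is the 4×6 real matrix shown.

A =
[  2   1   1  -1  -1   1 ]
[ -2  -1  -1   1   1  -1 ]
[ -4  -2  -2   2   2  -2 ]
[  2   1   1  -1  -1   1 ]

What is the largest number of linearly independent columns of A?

Row reduce to echelon form.
R2 ← R2 + R1: [0, 0, 0, 0, 0, 0]
R3 ← R3 + (2)·R1: [0, 0, 0, 0, 0, 0]
R4 ← R4 − R1: [0, 0, 0, 0, 0, 0]
Echelon form has 1 nonzero row, so rank(A) = 1.
The rank gives the maximum number of linearly independent columns: 1.

1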